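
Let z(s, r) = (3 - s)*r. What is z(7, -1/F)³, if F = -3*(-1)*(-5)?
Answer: -64/3375 ≈ -0.018963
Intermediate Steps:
F = -15 (F = 3*(-5) = -15)
z(s, r) = r*(3 - s)
z(7, -1/F)³ = ((-1/(-15))*(3 - 1*7))³ = ((-1*(-1/15))*(3 - 7))³ = ((1/15)*(-4))³ = (-4/15)³ = -64/3375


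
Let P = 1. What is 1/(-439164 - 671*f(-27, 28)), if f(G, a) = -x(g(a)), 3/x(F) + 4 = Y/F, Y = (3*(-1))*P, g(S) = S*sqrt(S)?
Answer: -1169857993/514348261741644 - 427*sqrt(7)/85724710290274 ≈ -2.2745e-6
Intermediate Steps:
g(S) = S**(3/2)
Y = -3 (Y = (3*(-1))*1 = -3*1 = -3)
x(F) = 3/(-4 - 3/F)
f(G, a) = 3*a**(3/2)/(3 + 4*a**(3/2)) (f(G, a) = -(-3)*a**(3/2)/(3 + 4*a**(3/2)) = 3*a**(3/2)/(3 + 4*a**(3/2)))
1/(-439164 - 671*f(-27, 28)) = 1/(-439164 - 2013*28**(3/2)/(3 + 4*28**(3/2))) = 1/(-439164 - 2013*56*sqrt(7)/(3 + 4*(56*sqrt(7)))) = 1/(-439164 - 2013*56*sqrt(7)/(3 + 224*sqrt(7))) = 1/(-439164 - 112728*sqrt(7)/(3 + 224*sqrt(7)))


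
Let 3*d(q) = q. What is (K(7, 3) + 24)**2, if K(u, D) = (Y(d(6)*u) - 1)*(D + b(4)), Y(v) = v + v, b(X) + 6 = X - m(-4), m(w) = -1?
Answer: 6084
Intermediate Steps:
d(q) = q/3
b(X) = -5 + X (b(X) = -6 + (X - 1*(-1)) = -6 + (X + 1) = -6 + (1 + X) = -5 + X)
Y(v) = 2*v
K(u, D) = (-1 + D)*(-1 + 4*u) (K(u, D) = (2*(((1/3)*6)*u) - 1)*(D + (-5 + 4)) = (2*(2*u) - 1)*(D - 1) = (4*u - 1)*(-1 + D) = (-1 + 4*u)*(-1 + D) = (-1 + D)*(-1 + 4*u))
(K(7, 3) + 24)**2 = ((1 - 1*3 - 4*7 + 4*3*7) + 24)**2 = ((1 - 3 - 28 + 84) + 24)**2 = (54 + 24)**2 = 78**2 = 6084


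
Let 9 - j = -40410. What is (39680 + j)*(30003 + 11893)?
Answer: 3355827704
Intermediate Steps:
j = 40419 (j = 9 - 1*(-40410) = 9 + 40410 = 40419)
(39680 + j)*(30003 + 11893) = (39680 + 40419)*(30003 + 11893) = 80099*41896 = 3355827704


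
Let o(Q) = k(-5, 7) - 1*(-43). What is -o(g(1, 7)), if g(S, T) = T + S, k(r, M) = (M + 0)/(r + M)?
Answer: -93/2 ≈ -46.500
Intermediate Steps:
k(r, M) = M/(M + r)
g(S, T) = S + T
o(Q) = 93/2 (o(Q) = 7/(7 - 5) - 1*(-43) = 7/2 + 43 = 93/2)
-o(g(1, 7)) = -1*93/2 = -93/2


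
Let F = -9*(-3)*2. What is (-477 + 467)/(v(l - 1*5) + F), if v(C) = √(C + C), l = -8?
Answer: -270/1471 + 5*I*√26/1471 ≈ -0.18355 + 0.017332*I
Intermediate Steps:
v(C) = √2*√C (v(C) = √(2*C) = √2*√C)
F = 54 (F = -3*(-9)*2 = 27*2 = 54)
(-477 + 467)/(v(l - 1*5) + F) = (-477 + 467)/(√2*√(-8 - 1*5) + 54) = -10/(√2*√(-8 - 5) + 54) = -10/(√2*√(-13) + 54) = -10/(√2*(I*√13) + 54) = -10/(I*√26 + 54) = -10/(54 + I*√26)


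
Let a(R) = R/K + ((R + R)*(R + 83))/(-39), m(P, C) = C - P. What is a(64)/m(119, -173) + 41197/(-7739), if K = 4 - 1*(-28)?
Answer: -54023009/14688622 ≈ -3.6779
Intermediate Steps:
K = 32 (K = 4 + 28 = 32)
a(R) = R/32 - 2*R*(83 + R)/39 (a(R) = R/32 + ((R + R)*(R + 83))/(-39) = R*(1/32) + ((2*R)*(83 + R))*(-1/39) = R/32 + (2*R*(83 + R))*(-1/39) = R/32 - 2*R*(83 + R)/39)
a(64)/m(119, -173) + 41197/(-7739) = (-1/1248*64*(5273 + 64*64))/(-173 - 1*119) + 41197/(-7739) = (-1/1248*64*(5273 + 4096))/(-173 - 119) + 41197*(-1/7739) = -1/1248*64*9369/(-292) - 41197/7739 = -6246/13*(-1/292) - 41197/7739 = 3123/1898 - 41197/7739 = -54023009/14688622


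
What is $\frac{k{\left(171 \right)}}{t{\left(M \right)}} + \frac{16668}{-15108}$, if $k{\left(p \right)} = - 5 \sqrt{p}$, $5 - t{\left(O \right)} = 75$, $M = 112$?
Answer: $- \frac{1389}{1259} + \frac{3 \sqrt{19}}{14} \approx -0.16921$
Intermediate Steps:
$t{\left(O \right)} = -70$ ($t{\left(O \right)} = 5 - 75 = -70$)
$\frac{k{\left(171 \right)}}{t{\left(M \right)}} + \frac{16668}{-15108} = \frac{\left(-5\right) \sqrt{171}}{-70} + \frac{16668}{-15108} = - 5 \cdot 3 \sqrt{19} \left(- \frac{1}{70}\right) + 16668 \left(- \frac{1}{15108}\right) = - 15 \sqrt{19} \left(- \frac{1}{70}\right) - \frac{1389}{1259} = \frac{3 \sqrt{19}}{14} - \frac{1389}{1259} = - \frac{1389}{1259} + \frac{3 \sqrt{19}}{14}$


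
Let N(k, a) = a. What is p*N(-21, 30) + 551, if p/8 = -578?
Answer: -138169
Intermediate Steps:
p = -4624 (p = 8*(-578) = -4624)
p*N(-21, 30) + 551 = -4624*30 + 551 = -138720 + 551 = -138169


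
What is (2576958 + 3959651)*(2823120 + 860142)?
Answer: 24076043538558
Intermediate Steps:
(2576958 + 3959651)*(2823120 + 860142) = 6536609*3683262 = 24076043538558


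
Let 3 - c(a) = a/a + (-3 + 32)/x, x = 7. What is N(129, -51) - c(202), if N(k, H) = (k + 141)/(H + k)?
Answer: 510/91 ≈ 5.6044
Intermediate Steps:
c(a) = -15/7 (c(a) = 3 - (a/a + (-3 + 32)/7) = 3 - (1 + 29*(⅐)) = 3 - (1 + 29/7) = 3 - 1*36/7 = 3 - 36/7 = -15/7)
N(k, H) = (141 + k)/(H + k)
N(129, -51) - c(202) = (141 + 129)/(-51 + 129) - 1*(-15/7) = 270/78 + 15/7 = (1/78)*270 + 15/7 = 45/13 + 15/7 = 510/91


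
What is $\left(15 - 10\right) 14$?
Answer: $70$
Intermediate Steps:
$\left(15 - 10\right) 14 = 5 \cdot 14 = 70$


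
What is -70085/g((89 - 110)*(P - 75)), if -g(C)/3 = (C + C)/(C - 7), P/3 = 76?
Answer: 16119550/1377 ≈ 11706.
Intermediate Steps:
P = 228 (P = 3*76 = 228)
g(C) = -6*C/(-7 + C) (g(C) = -3*(C + C)/(C - 7) = -3*2*C/(-7 + C) = -6*C/(-7 + C))
-70085/g((89 - 110)*(P - 75)) = -70085*(-(-7 + (89 - 110)*(228 - 75))/(6*(89 - 110)*(228 - 75))) = -70085/((-6*(-21*153)/(-7 - 21*153))) = -70085/((-6*(-3213)/(-7 - 3213))) = -70085/((-6*(-3213)/(-3220))) = -70085/((-6*(-3213)*(-1/3220))) = -70085/(-1377/230) = -70085*(-230/1377) = 16119550/1377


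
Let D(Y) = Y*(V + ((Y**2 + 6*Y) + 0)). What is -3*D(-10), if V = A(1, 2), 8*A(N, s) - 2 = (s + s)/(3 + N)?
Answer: 4845/4 ≈ 1211.3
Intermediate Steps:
A(N, s) = 1/4 + s/(4*(3 + N)) (A(N, s) = 1/4 + ((s + s)/(3 + N))/8 = 1/4 + ((2*s)/(3 + N))/8 = 1/4 + (2*s/(3 + N))/8 = 1/4 + s/(4*(3 + N)))
V = 3/8 (V = (3 + 1 + 2)/(4*(3 + 1)) = (1/4)*6/4 = (1/4)*(1/4)*6 = 3/8 ≈ 0.37500)
D(Y) = Y*(3/8 + Y**2 + 6*Y) (D(Y) = Y*(3/8 + ((Y**2 + 6*Y) + 0)) = Y*(3/8 + (Y**2 + 6*Y)) = Y*(3/8 + Y**2 + 6*Y))
-3*D(-10) = -3*(-10)*(3 + 8*(-10)**2 + 48*(-10))/8 = -3*(-10)*(3 + 8*100 - 480)/8 = -3*(-10)*(3 + 800 - 480)/8 = -3*(-10)*323/8 = -3*(-1615/4) = 4845/4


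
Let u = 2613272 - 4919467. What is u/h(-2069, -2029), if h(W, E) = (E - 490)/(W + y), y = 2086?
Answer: 39205315/2519 ≈ 15564.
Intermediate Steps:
h(W, E) = (-490 + E)/(2086 + W) (h(W, E) = (E - 490)/(W + 2086) = (-490 + E)/(2086 + W))
u = -2306195
u/h(-2069, -2029) = -2306195*(2086 - 2069)/(-490 - 2029) = -2306195/(-2519/17) = -2306195*(-17/2519) = 39205315/2519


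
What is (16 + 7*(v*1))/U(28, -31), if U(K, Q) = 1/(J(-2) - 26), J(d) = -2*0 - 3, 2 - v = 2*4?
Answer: 754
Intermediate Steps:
v = -6 (v = 2 - 2*4 = 2 - 1*8 = 2 - 8 = -6)
J(d) = -3 (J(d) = 0 - 3 = -3)
U(K, Q) = -1/29 (U(K, Q) = 1/(-3 - 26) = 1/(-29) = -1/29)
(16 + 7*(v*1))/U(28, -31) = (16 + 7*(-6*1))/(-1/29) = (16 + 7*(-6))*(-29) = (16 - 42)*(-29) = -26*(-29) = 754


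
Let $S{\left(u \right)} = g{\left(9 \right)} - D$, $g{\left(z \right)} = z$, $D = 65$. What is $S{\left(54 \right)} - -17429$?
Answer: $17373$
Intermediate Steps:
$S{\left(u \right)} = -56$ ($S{\left(u \right)} = 9 - 65 = -56$)
$S{\left(54 \right)} - -17429 = -56 - -17429 = -56 + 17429 = 17373$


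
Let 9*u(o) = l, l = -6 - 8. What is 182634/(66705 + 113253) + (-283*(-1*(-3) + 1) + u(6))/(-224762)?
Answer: 30939881624/30335789997 ≈ 1.0199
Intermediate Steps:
l = -14
u(o) = -14/9 (u(o) = (⅑)*(-14) = -14/9)
182634/(66705 + 113253) + (-283*(-1*(-3) + 1) + u(6))/(-224762) = 182634/(66705 + 113253) + (-283*(-1*(-3) + 1) - 14/9)/(-224762) = 182634/179958 + (-283*(3 + 1) - 14/9)*(-1/224762) = 182634*(1/179958) + (-283*4 - 14/9)*(-1/224762) = 30439/29993 + (-1132 - 14/9)*(-1/224762) = 30439/29993 - 10202/9*(-1/224762) = 30439/29993 + 5101/1011429 = 30939881624/30335789997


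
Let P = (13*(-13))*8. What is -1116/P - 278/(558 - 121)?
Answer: 27959/147706 ≈ 0.18929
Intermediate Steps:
P = -1352 (P = -169*8 = -1352)
-1116/P - 278/(558 - 121) = -1116/(-1352) - 278/(558 - 121) = -1116*(-1/1352) - 278/437 = 279/338 - 278*1/437 = 279/338 - 278/437 = 27959/147706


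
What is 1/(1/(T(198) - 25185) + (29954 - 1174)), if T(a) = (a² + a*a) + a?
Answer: 53421/1537456381 ≈ 3.4746e-5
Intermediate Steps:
T(a) = a + 2*a² (T(a) = (a² + a²) + a = 2*a² + a = a + 2*a²)
1/(1/(T(198) - 25185) + (29954 - 1174)) = 1/(1/(198*(1 + 2*198) - 25185) + (29954 - 1174)) = 1/(1/(198*(1 + 396) - 25185) + 28780) = 1/(1/(198*397 - 25185) + 28780) = 1/(1/(78606 - 25185) + 28780) = 1/(1/53421 + 28780) = 1/(1537456381/53421) = 53421/1537456381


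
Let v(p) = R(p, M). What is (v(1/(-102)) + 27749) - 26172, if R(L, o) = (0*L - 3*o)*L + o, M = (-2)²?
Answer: 26879/17 ≈ 1581.1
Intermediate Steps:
M = 4
R(L, o) = o - 3*L*o (R(L, o) = (0 - 3*o)*L + o = (-3*o)*L + o = -3*L*o + o = o - 3*L*o)
v(p) = 4 - 12*p (v(p) = 4*(1 - 3*p) = 4 - 12*p)
(v(1/(-102)) + 27749) - 26172 = ((4 - 12/(-102)) + 27749) - 26172 = ((4 - 12*(-1/102)) + 27749) - 26172 = ((4 + 2/17) + 27749) - 26172 = (70/17 + 27749) - 26172 = 471803/17 - 26172 = 26879/17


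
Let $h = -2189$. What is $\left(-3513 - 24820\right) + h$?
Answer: $-30522$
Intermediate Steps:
$\left(-3513 - 24820\right) + h = \left(-3513 - 24820\right) - 2189 = -28333 - 2189 = -30522$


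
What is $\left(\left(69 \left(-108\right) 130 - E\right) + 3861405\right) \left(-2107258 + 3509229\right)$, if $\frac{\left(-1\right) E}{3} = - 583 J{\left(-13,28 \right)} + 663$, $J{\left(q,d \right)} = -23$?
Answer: $4114590011031$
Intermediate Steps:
$E = -42216$ ($E = - 3 \left(\left(-583\right) \left(-23\right) + 663\right) = - 3 \left(13409 + 663\right) = \left(-3\right) 14072 = -42216$)
$\left(\left(69 \left(-108\right) 130 - E\right) + 3861405\right) \left(-2107258 + 3509229\right) = \left(\left(69 \left(-108\right) 130 - -42216\right) + 3861405\right) \left(-2107258 + 3509229\right) = \left(\left(\left(-7452\right) 130 + 42216\right) + 3861405\right) 1401971 = \left(\left(-968760 + 42216\right) + 3861405\right) 1401971 = \left(-926544 + 3861405\right) 1401971 = 2934861 \cdot 1401971 = 4114590011031$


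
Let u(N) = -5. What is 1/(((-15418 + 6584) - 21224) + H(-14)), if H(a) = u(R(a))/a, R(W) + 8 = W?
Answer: -14/420807 ≈ -3.3269e-5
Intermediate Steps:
R(W) = -8 + W
H(a) = -5/a
1/(((-15418 + 6584) - 21224) + H(-14)) = 1/(((-15418 + 6584) - 21224) - 5/(-14)) = 1/((-8834 - 21224) - 5*(-1/14)) = 1/(-30058 + 5/14) = 1/(-420807/14) = -14/420807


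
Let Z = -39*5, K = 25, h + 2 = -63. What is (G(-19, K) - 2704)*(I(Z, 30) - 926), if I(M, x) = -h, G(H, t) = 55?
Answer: 2280789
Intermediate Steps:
h = -65 (h = -2 - 63 = -65)
Z = -195
I(M, x) = 65 (I(M, x) = -1*(-65) = 65)
(G(-19, K) - 2704)*(I(Z, 30) - 926) = (55 - 2704)*(65 - 926) = -2649*(-861) = 2280789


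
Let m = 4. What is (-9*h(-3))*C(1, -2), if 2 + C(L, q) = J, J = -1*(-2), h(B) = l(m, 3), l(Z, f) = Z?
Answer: 0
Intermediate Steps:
h(B) = 4
J = 2
C(L, q) = 0 (C(L, q) = -2 + 2 = 0)
(-9*h(-3))*C(1, -2) = -9*4*0 = -36*0 = 0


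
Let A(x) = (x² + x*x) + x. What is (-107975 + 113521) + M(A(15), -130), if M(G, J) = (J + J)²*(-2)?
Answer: -129654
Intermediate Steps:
A(x) = x + 2*x² (A(x) = (x² + x²) + x = 2*x² + x = x + 2*x²)
M(G, J) = -8*J² (M(G, J) = (2*J)²*(-2) = (4*J²)*(-2) = -8*J²)
(-107975 + 113521) + M(A(15), -130) = (-107975 + 113521) - 8*(-130)² = 5546 - 8*16900 = 5546 - 135200 = -129654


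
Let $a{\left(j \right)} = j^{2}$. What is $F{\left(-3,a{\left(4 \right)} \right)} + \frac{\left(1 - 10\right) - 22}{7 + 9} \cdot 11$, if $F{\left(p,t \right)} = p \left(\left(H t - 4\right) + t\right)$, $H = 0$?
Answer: $- \frac{917}{16} \approx -57.313$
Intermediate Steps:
$F{\left(p,t \right)} = p \left(-4 + t\right)$ ($F{\left(p,t \right)} = p \left(\left(0 t - 4\right) + t\right) = p \left(\left(0 - 4\right) + t\right) = p \left(-4 + t\right)$)
$F{\left(-3,a{\left(4 \right)} \right)} + \frac{\left(1 - 10\right) - 22}{7 + 9} \cdot 11 = - 3 \left(-4 + 4^{2}\right) + \frac{\left(1 - 10\right) - 22}{7 + 9} \cdot 11 = - 3 \left(-4 + 16\right) + \frac{-9 - 22}{16} \cdot 11 = \left(-3\right) 12 + \left(-31\right) \frac{1}{16} \cdot 11 = -36 - \frac{341}{16} = - \frac{917}{16}$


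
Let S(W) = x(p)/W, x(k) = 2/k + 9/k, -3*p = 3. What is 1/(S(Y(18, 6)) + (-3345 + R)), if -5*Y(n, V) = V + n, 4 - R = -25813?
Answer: 24/539383 ≈ 4.4495e-5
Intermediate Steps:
R = 25817 (R = 4 - 1*(-25813) = 4 + 25813 = 25817)
p = -1 (p = -⅓*3 = -1)
Y(n, V) = -V/5 - n/5 (Y(n, V) = -(V + n)/5 = -V/5 - n/5)
x(k) = 11/k
S(W) = -11/W (S(W) = (11/(-1))/W = (11*(-1))/W = -11/W)
1/(S(Y(18, 6)) + (-3345 + R)) = 1/(-11/(-⅕*6 - ⅕*18) + (-3345 + 25817)) = 1/(-11/(-6/5 - 18/5) + 22472) = 1/(-11/(-24/5) + 22472) = 1/(-11*(-5/24) + 22472) = 1/(55/24 + 22472) = 1/(539383/24) = 24/539383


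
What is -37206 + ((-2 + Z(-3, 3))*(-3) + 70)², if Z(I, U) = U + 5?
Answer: -34502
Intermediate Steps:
Z(I, U) = 5 + U
-37206 + ((-2 + Z(-3, 3))*(-3) + 70)² = -37206 + ((-2 + (5 + 3))*(-3) + 70)² = -37206 + ((-2 + 8)*(-3) + 70)² = -37206 + (6*(-3) + 70)² = -37206 + (-18 + 70)² = -37206 + 52² = -37206 + 2704 = -34502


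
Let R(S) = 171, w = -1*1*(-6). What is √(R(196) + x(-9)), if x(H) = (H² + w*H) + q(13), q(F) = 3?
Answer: √201 ≈ 14.177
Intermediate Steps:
w = 6 (w = -1*(-6) = 6)
x(H) = 3 + H² + 6*H (x(H) = (H² + 6*H) + 3 = 3 + H² + 6*H)
√(R(196) + x(-9)) = √(171 + (3 + (-9)² + 6*(-9))) = √(171 + (3 + 81 - 54)) = √(171 + 30) = √201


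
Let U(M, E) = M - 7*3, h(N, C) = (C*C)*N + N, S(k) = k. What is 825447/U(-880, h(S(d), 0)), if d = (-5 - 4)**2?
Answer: -825447/901 ≈ -916.15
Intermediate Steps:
d = 81 (d = (-9)**2 = 81)
h(N, C) = N + N*C**2 (h(N, C) = C**2*N + N = N*C**2 + N = N + N*C**2)
U(M, E) = -21 + M (U(M, E) = M - 21 = -21 + M)
825447/U(-880, h(S(d), 0)) = 825447/(-21 - 880) = 825447/(-901) = 825447*(-1/901) = -825447/901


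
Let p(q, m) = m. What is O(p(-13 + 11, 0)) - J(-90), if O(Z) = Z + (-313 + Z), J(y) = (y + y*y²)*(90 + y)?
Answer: -313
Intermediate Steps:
J(y) = (90 + y)*(y + y³) (J(y) = (y + y³)*(90 + y) = (90 + y)*(y + y³))
O(Z) = -313 + 2*Z
O(p(-13 + 11, 0)) - J(-90) = (-313 + 2*0) - (-90)*(90 - 90 + (-90)³ + 90*(-90)²) = (-313 + 0) - (-90)*(90 - 90 - 729000 + 90*8100) = -313 - (-90)*(90 - 90 - 729000 + 729000) = -313 - (-90)*0 = -313 - 1*0 = -313 + 0 = -313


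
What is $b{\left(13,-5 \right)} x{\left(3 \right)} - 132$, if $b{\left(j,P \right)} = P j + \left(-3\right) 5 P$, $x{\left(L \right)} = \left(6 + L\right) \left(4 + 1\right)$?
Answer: $318$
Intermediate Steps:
$x{\left(L \right)} = 30 + 5 L$ ($x{\left(L \right)} = \left(6 + L\right) 5 = 30 + 5 L$)
$b{\left(j,P \right)} = - 15 P + P j$ ($b{\left(j,P \right)} = P j - 15 P = - 15 P + P j$)
$b{\left(13,-5 \right)} x{\left(3 \right)} - 132 = - 5 \left(-15 + 13\right) \left(30 + 5 \cdot 3\right) - 132 = \left(-5\right) \left(-2\right) \left(30 + 15\right) - 132 = 10 \cdot 45 - 132 = 450 - 132 = 318$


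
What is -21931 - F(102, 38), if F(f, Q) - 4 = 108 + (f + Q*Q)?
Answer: -23589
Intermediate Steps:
F(f, Q) = 112 + f + Q**2 (F(f, Q) = 4 + (108 + (f + Q*Q)) = 4 + (108 + (f + Q**2)) = 4 + (108 + f + Q**2) = 112 + f + Q**2)
-21931 - F(102, 38) = -21931 - (112 + 102 + 38**2) = -21931 - (112 + 102 + 1444) = -21931 - 1*1658 = -21931 - 1658 = -23589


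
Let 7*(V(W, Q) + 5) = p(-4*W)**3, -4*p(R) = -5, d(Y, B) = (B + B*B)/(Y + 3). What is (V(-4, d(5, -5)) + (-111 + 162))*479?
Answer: 9931107/448 ≈ 22168.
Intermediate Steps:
d(Y, B) = (B + B**2)/(3 + Y)
p(R) = 5/4 (p(R) = -1/4*(-5) = 5/4)
V(W, Q) = -2115/448 (V(W, Q) = -5 + (5/4)**3/7 = -5 + (1/7)*(125/64) = -5 + 125/448 = -2115/448)
(V(-4, d(5, -5)) + (-111 + 162))*479 = (-2115/448 + (-111 + 162))*479 = (-2115/448 + 51)*479 = (20733/448)*479 = 9931107/448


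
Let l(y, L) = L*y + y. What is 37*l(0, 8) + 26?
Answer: 26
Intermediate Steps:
l(y, L) = y + L*y
37*l(0, 8) + 26 = 37*(0*(1 + 8)) + 26 = 37*(0*9) + 26 = 37*0 + 26 = 0 + 26 = 26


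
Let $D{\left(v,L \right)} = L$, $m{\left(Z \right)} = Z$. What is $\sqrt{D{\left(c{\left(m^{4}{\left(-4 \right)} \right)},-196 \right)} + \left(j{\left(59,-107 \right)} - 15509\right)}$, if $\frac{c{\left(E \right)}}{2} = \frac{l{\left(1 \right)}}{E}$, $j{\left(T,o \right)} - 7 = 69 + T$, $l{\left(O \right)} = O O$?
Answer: $3 i \sqrt{1730} \approx 124.78 i$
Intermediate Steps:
$l{\left(O \right)} = O^{2}$
$j{\left(T,o \right)} = 76 + T$ ($j{\left(T,o \right)} = 7 + \left(69 + T\right) = 76 + T$)
$c{\left(E \right)} = \frac{2}{E}$ ($c{\left(E \right)} = 2 \frac{1^{2}}{E} = 2 \cdot 1 \frac{1}{E} = \frac{2}{E}$)
$\sqrt{D{\left(c{\left(m^{4}{\left(-4 \right)} \right)},-196 \right)} + \left(j{\left(59,-107 \right)} - 15509\right)} = \sqrt{-196 + \left(\left(76 + 59\right) - 15509\right)} = \sqrt{-196 + \left(135 - 15509\right)} = \sqrt{-196 - 15374} = \sqrt{-15570} = 3 i \sqrt{1730}$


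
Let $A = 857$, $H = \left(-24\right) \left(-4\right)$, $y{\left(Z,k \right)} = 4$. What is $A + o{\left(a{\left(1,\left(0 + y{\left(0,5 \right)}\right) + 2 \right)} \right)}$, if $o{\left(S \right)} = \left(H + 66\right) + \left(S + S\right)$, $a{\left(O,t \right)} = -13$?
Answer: $993$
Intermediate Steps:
$H = 96$
$o{\left(S \right)} = 162 + 2 S$ ($o{\left(S \right)} = \left(96 + 66\right) + \left(S + S\right) = 162 + 2 S$)
$A + o{\left(a{\left(1,\left(0 + y{\left(0,5 \right)}\right) + 2 \right)} \right)} = 857 + \left(162 + 2 \left(-13\right)\right) = 857 + \left(162 - 26\right) = 857 + 136 = 993$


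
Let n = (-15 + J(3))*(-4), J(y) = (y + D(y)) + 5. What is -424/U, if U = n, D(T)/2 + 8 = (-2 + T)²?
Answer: -106/21 ≈ -5.0476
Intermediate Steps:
D(T) = -16 + 2*(-2 + T)²
J(y) = -11 + y + 2*(-2 + y)² (J(y) = (y + (-16 + 2*(-2 + y)²)) + 5 = (-16 + y + 2*(-2 + y)²) + 5 = -11 + y + 2*(-2 + y)²)
n = 84 (n = (-15 + (-11 + 3 + 2*(-2 + 3)²))*(-4) = (-15 + (-11 + 3 + 2*1²))*(-4) = (-15 + (-11 + 3 + 2*1))*(-4) = (-15 + (-11 + 3 + 2))*(-4) = (-15 - 6)*(-4) = -21*(-4) = 84)
U = 84
-424/U = -424/84 = -424*1/84 = -106/21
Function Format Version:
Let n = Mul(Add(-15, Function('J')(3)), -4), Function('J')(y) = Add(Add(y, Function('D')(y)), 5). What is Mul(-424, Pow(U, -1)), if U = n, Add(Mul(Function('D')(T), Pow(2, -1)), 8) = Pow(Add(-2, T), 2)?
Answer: Rational(-106, 21) ≈ -5.0476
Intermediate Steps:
Function('D')(T) = Add(-16, Mul(2, Pow(Add(-2, T), 2)))
Function('J')(y) = Add(-11, y, Mul(2, Pow(Add(-2, y), 2))) (Function('J')(y) = Add(Add(y, Add(-16, Mul(2, Pow(Add(-2, y), 2)))), 5) = Add(Add(-16, y, Mul(2, Pow(Add(-2, y), 2))), 5) = Add(-11, y, Mul(2, Pow(Add(-2, y), 2))))
n = 84 (n = Mul(Add(-15, Add(-11, 3, Mul(2, Pow(Add(-2, 3), 2)))), -4) = Mul(Add(-15, Add(-11, 3, Mul(2, Pow(1, 2)))), -4) = Mul(Add(-15, Add(-11, 3, Mul(2, 1))), -4) = Mul(Add(-15, Add(-11, 3, 2)), -4) = Mul(Add(-15, -6), -4) = Mul(-21, -4) = 84)
U = 84
Mul(-424, Pow(U, -1)) = Mul(-424, Pow(84, -1)) = Mul(-424, Rational(1, 84)) = Rational(-106, 21)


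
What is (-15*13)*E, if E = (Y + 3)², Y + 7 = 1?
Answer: -1755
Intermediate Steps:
Y = -6 (Y = -7 + 1 = -6)
E = 9 (E = (-6 + 3)² = (-3)² = 9)
(-15*13)*E = -15*13*9 = -195*9 = -1755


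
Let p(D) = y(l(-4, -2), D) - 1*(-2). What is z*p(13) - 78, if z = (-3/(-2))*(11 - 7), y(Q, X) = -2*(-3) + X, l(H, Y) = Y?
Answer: 48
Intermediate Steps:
y(Q, X) = 6 + X
p(D) = 8 + D (p(D) = (6 + D) - 1*(-2) = (6 + D) + 2 = 8 + D)
z = 6 (z = -3*(-1/2)*4 = (3/2)*4 = 6)
z*p(13) - 78 = 6*(8 + 13) - 78 = 6*21 - 78 = 126 - 78 = 48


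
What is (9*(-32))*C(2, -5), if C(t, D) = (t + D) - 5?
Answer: 2304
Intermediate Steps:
C(t, D) = -5 + D + t (C(t, D) = (D + t) - 5 = -5 + D + t)
(9*(-32))*C(2, -5) = (9*(-32))*(-5 - 5 + 2) = -288*(-8) = 2304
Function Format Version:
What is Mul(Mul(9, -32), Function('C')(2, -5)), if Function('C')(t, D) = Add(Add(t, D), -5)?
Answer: 2304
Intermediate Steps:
Function('C')(t, D) = Add(-5, D, t) (Function('C')(t, D) = Add(Add(D, t), -5) = Add(-5, D, t))
Mul(Mul(9, -32), Function('C')(2, -5)) = Mul(Mul(9, -32), Add(-5, -5, 2)) = Mul(-288, -8) = 2304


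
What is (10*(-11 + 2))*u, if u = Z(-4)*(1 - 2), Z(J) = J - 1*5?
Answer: -810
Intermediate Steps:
Z(J) = -5 + J (Z(J) = J - 5 = -5 + J)
u = 9 (u = (-5 - 4)*(1 - 2) = -9*(-1) = 9)
(10*(-11 + 2))*u = (10*(-11 + 2))*9 = (10*(-9))*9 = -90*9 = -810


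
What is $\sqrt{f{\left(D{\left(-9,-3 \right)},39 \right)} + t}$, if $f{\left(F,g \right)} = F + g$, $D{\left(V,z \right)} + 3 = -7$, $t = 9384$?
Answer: $\sqrt{9413} \approx 97.021$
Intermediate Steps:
$D{\left(V,z \right)} = -10$ ($D{\left(V,z \right)} = -3 - 7 = -10$)
$\sqrt{f{\left(D{\left(-9,-3 \right)},39 \right)} + t} = \sqrt{\left(-10 + 39\right) + 9384} = \sqrt{29 + 9384} = \sqrt{9413}$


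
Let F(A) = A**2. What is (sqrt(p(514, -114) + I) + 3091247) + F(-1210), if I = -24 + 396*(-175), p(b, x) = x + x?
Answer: 4555347 + 12*I*sqrt(483) ≈ 4.5553e+6 + 263.73*I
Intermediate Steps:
p(b, x) = 2*x
I = -69324 (I = -24 - 69300 = -69324)
(sqrt(p(514, -114) + I) + 3091247) + F(-1210) = (sqrt(2*(-114) - 69324) + 3091247) + (-1210)**2 = (sqrt(-228 - 69324) + 3091247) + 1464100 = (sqrt(-69552) + 3091247) + 1464100 = (12*I*sqrt(483) + 3091247) + 1464100 = (3091247 + 12*I*sqrt(483)) + 1464100 = 4555347 + 12*I*sqrt(483)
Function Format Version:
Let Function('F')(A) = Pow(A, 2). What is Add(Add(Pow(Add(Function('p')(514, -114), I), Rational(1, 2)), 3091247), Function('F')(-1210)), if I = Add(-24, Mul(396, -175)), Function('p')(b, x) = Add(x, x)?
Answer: Add(4555347, Mul(12, I, Pow(483, Rational(1, 2)))) ≈ Add(4.5553e+6, Mul(263.73, I))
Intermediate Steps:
Function('p')(b, x) = Mul(2, x)
I = -69324 (I = Add(-24, -69300) = -69324)
Add(Add(Pow(Add(Function('p')(514, -114), I), Rational(1, 2)), 3091247), Function('F')(-1210)) = Add(Add(Pow(Add(Mul(2, -114), -69324), Rational(1, 2)), 3091247), Pow(-1210, 2)) = Add(Add(Pow(Add(-228, -69324), Rational(1, 2)), 3091247), 1464100) = Add(Add(Pow(-69552, Rational(1, 2)), 3091247), 1464100) = Add(Add(Mul(12, I, Pow(483, Rational(1, 2))), 3091247), 1464100) = Add(Add(3091247, Mul(12, I, Pow(483, Rational(1, 2)))), 1464100) = Add(4555347, Mul(12, I, Pow(483, Rational(1, 2))))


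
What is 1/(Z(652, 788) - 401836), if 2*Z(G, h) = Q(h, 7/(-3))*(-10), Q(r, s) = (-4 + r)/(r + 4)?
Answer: -99/39782254 ≈ -2.4885e-6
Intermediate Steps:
Q(r, s) = (-4 + r)/(4 + r)
Z(G, h) = -5*(-4 + h)/(4 + h) (Z(G, h) = (((-4 + h)/(4 + h))*(-10))/2 = (-10*(-4 + h)/(4 + h))/2 = -5*(-4 + h)/(4 + h))
1/(Z(652, 788) - 401836) = 1/(5*(4 - 1*788)/(4 + 788) - 401836) = 1/(5*(4 - 788)/792 - 401836) = 1/(5*(1/792)*(-784) - 401836) = 1/(-490/99 - 401836) = 1/(-39782254/99) = -99/39782254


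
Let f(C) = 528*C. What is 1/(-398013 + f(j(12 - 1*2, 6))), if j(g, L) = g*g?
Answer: -1/345213 ≈ -2.8968e-6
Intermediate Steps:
j(g, L) = g²
1/(-398013 + f(j(12 - 1*2, 6))) = 1/(-398013 + 528*(12 - 1*2)²) = 1/(-398013 + 528*(12 - 2)²) = 1/(-398013 + 528*10²) = 1/(-398013 + 528*100) = 1/(-398013 + 52800) = 1/(-345213) = -1/345213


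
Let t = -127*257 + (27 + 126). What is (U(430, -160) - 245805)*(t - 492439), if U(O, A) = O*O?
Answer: 31970557125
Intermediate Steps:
U(O, A) = O²
t = -32486 (t = -32639 + 153 = -32486)
(U(430, -160) - 245805)*(t - 492439) = (430² - 245805)*(-32486 - 492439) = (184900 - 245805)*(-524925) = -60905*(-524925) = 31970557125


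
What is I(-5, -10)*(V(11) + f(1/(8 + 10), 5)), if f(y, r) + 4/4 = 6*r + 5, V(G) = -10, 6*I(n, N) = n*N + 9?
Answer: 236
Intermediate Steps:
I(n, N) = 3/2 + N*n/6 (I(n, N) = (n*N + 9)/6 = (N*n + 9)/6 = (9 + N*n)/6 = 3/2 + N*n/6)
f(y, r) = 4 + 6*r (f(y, r) = -1 + (6*r + 5) = -1 + (5 + 6*r) = 4 + 6*r)
I(-5, -10)*(V(11) + f(1/(8 + 10), 5)) = (3/2 + (⅙)*(-10)*(-5))*(-10 + (4 + 6*5)) = (3/2 + 25/3)*(-10 + (4 + 30)) = 59*(-10 + 34)/6 = (59/6)*24 = 236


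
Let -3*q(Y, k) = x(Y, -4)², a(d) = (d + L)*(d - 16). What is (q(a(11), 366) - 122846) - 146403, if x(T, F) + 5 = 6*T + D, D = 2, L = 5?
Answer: -347012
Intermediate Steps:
a(d) = (-16 + d)*(5 + d) (a(d) = (d + 5)*(d - 16) = (5 + d)*(-16 + d) = (-16 + d)*(5 + d))
x(T, F) = -3 + 6*T (x(T, F) = -5 + (6*T + 2) = -5 + (2 + 6*T) = -3 + 6*T)
q(Y, k) = -(-3 + 6*Y)²/3
(q(a(11), 366) - 122846) - 146403 = (-3*(-1 + 2*(-80 + 11² - 11*11))² - 122846) - 146403 = (-3*(-1 + 2*(-80 + 121 - 121))² - 122846) - 146403 = (-3*(-1 + 2*(-80))² - 122846) - 146403 = (-3*(-1 - 160)² - 122846) - 146403 = (-3*(-161)² - 122846) - 146403 = (-3*25921 - 122846) - 146403 = (-77763 - 122846) - 146403 = -200609 - 146403 = -347012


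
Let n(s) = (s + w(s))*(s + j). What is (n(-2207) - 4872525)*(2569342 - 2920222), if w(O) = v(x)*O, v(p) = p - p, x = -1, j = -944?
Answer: -730438124160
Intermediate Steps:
v(p) = 0
w(O) = 0 (w(O) = 0*O = 0)
n(s) = s*(-944 + s) (n(s) = (s + 0)*(s - 944) = s*(-944 + s))
(n(-2207) - 4872525)*(2569342 - 2920222) = (-2207*(-944 - 2207) - 4872525)*(2569342 - 2920222) = (-2207*(-3151) - 4872525)*(-350880) = (6954257 - 4872525)*(-350880) = 2081732*(-350880) = -730438124160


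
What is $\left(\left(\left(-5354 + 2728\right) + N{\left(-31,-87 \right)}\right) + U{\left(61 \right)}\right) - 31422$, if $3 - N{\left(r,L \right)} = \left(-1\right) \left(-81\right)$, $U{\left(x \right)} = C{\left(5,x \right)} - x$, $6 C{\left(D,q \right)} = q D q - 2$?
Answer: $- \frac{62173}{2} \approx -31087.0$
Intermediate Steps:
$C{\left(D,q \right)} = - \frac{1}{3} + \frac{D q^{2}}{6}$ ($C{\left(D,q \right)} = \frac{q D q - 2}{6} = \frac{D q q - 2}{6} = \frac{D q^{2} - 2}{6} = \frac{-2 + D q^{2}}{6} = - \frac{1}{3} + \frac{D q^{2}}{6}$)
$U{\left(x \right)} = - \frac{1}{3} - x + \frac{5 x^{2}}{6}$ ($U{\left(x \right)} = \left(- \frac{1}{3} + \frac{1}{6} \cdot 5 x^{2}\right) - x = \left(- \frac{1}{3} + \frac{5 x^{2}}{6}\right) - x = - \frac{1}{3} - x + \frac{5 x^{2}}{6}$)
$N{\left(r,L \right)} = -78$ ($N{\left(r,L \right)} = 3 - \left(-1\right) \left(-81\right) = 3 - 81 = -78$)
$\left(\left(\left(-5354 + 2728\right) + N{\left(-31,-87 \right)}\right) + U{\left(61 \right)}\right) - 31422 = \left(\left(\left(-5354 + 2728\right) - 78\right) - \left(\frac{184}{3} - \frac{18605}{6}\right)\right) - 31422 = \left(\left(-2626 - 78\right) - - \frac{6079}{2}\right) - 31422 = \left(-2704 - - \frac{6079}{2}\right) - 31422 = \left(-2704 + \frac{6079}{2}\right) - 31422 = \frac{671}{2} - 31422 = - \frac{62173}{2}$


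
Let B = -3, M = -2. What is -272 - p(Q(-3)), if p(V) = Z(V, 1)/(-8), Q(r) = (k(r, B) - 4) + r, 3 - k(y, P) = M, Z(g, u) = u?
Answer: -2175/8 ≈ -271.88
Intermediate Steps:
k(y, P) = 5 (k(y, P) = 3 - 1*(-2) = 3 + 2 = 5)
Q(r) = 1 + r (Q(r) = (5 - 4) + r = 1 + r)
p(V) = -1/8 (p(V) = 1/(-8) = 1*(-1/8) = -1/8)
-272 - p(Q(-3)) = -272 - 1*(-1/8) = -272 + 1/8 = -2175/8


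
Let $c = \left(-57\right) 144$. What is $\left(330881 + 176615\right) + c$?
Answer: $499288$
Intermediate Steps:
$c = -8208$
$\left(330881 + 176615\right) + c = \left(330881 + 176615\right) - 8208 = 507496 - 8208 = 499288$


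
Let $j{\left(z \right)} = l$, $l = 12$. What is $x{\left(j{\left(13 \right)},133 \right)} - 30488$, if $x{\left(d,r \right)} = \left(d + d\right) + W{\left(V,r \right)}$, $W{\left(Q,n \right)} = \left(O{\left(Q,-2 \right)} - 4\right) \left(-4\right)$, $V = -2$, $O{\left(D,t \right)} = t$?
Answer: $-30440$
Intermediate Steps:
$j{\left(z \right)} = 12$
$W{\left(Q,n \right)} = 24$ ($W{\left(Q,n \right)} = \left(-2 - 4\right) \left(-4\right) = \left(-6\right) \left(-4\right) = 24$)
$x{\left(d,r \right)} = 24 + 2 d$ ($x{\left(d,r \right)} = \left(d + d\right) + 24 = 2 d + 24 = 24 + 2 d$)
$x{\left(j{\left(13 \right)},133 \right)} - 30488 = \left(24 + 2 \cdot 12\right) - 30488 = \left(24 + 24\right) - 30488 = 48 - 30488 = -30440$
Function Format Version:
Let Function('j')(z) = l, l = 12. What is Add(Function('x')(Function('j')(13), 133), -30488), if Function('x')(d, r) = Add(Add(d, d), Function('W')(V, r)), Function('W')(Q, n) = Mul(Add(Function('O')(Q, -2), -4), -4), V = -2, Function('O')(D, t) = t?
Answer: -30440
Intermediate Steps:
Function('j')(z) = 12
Function('W')(Q, n) = 24 (Function('W')(Q, n) = Mul(Add(-2, -4), -4) = Mul(-6, -4) = 24)
Function('x')(d, r) = Add(24, Mul(2, d)) (Function('x')(d, r) = Add(Add(d, d), 24) = Add(Mul(2, d), 24) = Add(24, Mul(2, d)))
Add(Function('x')(Function('j')(13), 133), -30488) = Add(Add(24, Mul(2, 12)), -30488) = Add(Add(24, 24), -30488) = Add(48, -30488) = -30440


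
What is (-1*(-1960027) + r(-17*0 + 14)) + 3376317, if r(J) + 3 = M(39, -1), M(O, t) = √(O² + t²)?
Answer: 5336341 + √1522 ≈ 5.3364e+6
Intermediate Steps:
r(J) = -3 + √1522 (r(J) = -3 + √(39² + (-1)²) = -3 + √(1521 + 1) = -3 + √1522)
(-1*(-1960027) + r(-17*0 + 14)) + 3376317 = (-1*(-1960027) + (-3 + √1522)) + 3376317 = (1960027 + (-3 + √1522)) + 3376317 = (1960024 + √1522) + 3376317 = 5336341 + √1522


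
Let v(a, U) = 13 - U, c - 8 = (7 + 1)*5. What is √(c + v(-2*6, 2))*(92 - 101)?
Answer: -9*√59 ≈ -69.130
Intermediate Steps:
c = 48 (c = 8 + (7 + 1)*5 = 8 + 8*5 = 8 + 40 = 48)
√(c + v(-2*6, 2))*(92 - 101) = √(48 + (13 - 1*2))*(92 - 101) = √(48 + (13 - 2))*(-9) = √(48 + 11)*(-9) = √59*(-9) = -9*√59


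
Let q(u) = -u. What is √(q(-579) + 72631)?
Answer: √73210 ≈ 270.57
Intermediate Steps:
√(q(-579) + 72631) = √(-1*(-579) + 72631) = √(579 + 72631) = √73210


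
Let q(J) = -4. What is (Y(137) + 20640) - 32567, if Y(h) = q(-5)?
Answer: -11931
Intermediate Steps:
Y(h) = -4
(Y(137) + 20640) - 32567 = (-4 + 20640) - 32567 = 20636 - 32567 = -11931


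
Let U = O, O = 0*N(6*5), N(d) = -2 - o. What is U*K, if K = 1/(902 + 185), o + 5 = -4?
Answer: 0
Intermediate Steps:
o = -9 (o = -5 - 4 = -9)
N(d) = 7 (N(d) = -2 - 1*(-9) = -2 + 9 = 7)
O = 0 (O = 0*7 = 0)
K = 1/1087 ≈ 0.00091996
U = 0
U*K = 0*(1/1087) = 0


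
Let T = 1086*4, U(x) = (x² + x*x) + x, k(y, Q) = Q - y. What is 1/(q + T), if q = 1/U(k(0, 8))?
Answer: 136/590785 ≈ 0.00023020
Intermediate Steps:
U(x) = x + 2*x² (U(x) = (x² + x²) + x = 2*x² + x = x + 2*x²)
T = 4344
q = 1/136 (q = 1/((8 - 1*0)*(1 + 2*(8 - 1*0))) = 1/((8 + 0)*(1 + 2*(8 + 0))) = 1/(8*(1 + 2*8)) = 1/(8*(1 + 16)) = 1/(8*17) = 1/136 ≈ 0.0073529)
1/(q + T) = 1/(1/136 + 4344) = 1/(590785/136) = 136/590785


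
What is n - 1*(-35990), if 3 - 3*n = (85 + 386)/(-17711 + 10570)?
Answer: 257011888/7141 ≈ 35991.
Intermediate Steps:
n = 7298/7141 (n = 1 - (85 + 386)/(3*(-17711 + 10570)) = 1 - 157/(-7141) = 1 - 157*(-1)/7141 = 1 - ⅓*(-471/7141) = 1 + 157/7141 = 7298/7141 ≈ 1.0220)
n - 1*(-35990) = 7298/7141 - 1*(-35990) = 7298/7141 + 35990 = 257011888/7141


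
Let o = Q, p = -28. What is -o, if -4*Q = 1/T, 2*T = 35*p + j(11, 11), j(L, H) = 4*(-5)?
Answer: -1/2000 ≈ -0.00050000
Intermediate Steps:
j(L, H) = -20
T = -500 (T = (35*(-28) - 20)/2 = (-980 - 20)/2 = (1/2)*(-1000) = -500)
Q = 1/2000 (Q = -1/4/(-500) = -1/4*(-1/500) = 1/2000 ≈ 0.00050000)
o = 1/2000 ≈ 0.00050000
-o = -1*1/2000 = -1/2000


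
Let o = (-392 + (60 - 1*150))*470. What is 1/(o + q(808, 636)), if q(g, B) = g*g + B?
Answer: 1/426960 ≈ 2.3421e-6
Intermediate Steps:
q(g, B) = B + g² (q(g, B) = g² + B = B + g²)
o = -226540 (o = (-392 + (60 - 150))*470 = (-392 - 90)*470 = -482*470 = -226540)
1/(o + q(808, 636)) = 1/(-226540 + (636 + 808²)) = 1/(-226540 + (636 + 652864)) = 1/(-226540 + 653500) = 1/426960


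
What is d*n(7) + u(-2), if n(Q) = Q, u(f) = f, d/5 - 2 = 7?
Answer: 313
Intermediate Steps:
d = 45 (d = 10 + 5*7 = 10 + 35 = 45)
d*n(7) + u(-2) = 45*7 - 2 = 315 - 2 = 313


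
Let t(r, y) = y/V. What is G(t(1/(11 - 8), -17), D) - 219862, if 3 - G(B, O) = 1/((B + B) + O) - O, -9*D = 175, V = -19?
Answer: -5974315675/27171 ≈ -2.1988e+5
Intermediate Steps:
D = -175/9 (D = -⅑*175 = -175/9 ≈ -19.444)
t(r, y) = -y/19 (t(r, y) = y/(-19) = y*(-1/19) = -y/19)
G(B, O) = 3 + O - 1/(O + 2*B) (G(B, O) = 3 - (1/((B + B) + O) - O) = 3 - (1/(2*B + O) - O) = 3 - (1/(O + 2*B) - O) = 3 + (O - 1/(O + 2*B)) = 3 + O - 1/(O + 2*B))
G(t(1/(11 - 8), -17), D) - 219862 = (-1 + (-175/9)² + 3*(-175/9) + 6*(-1/19*(-17)) + 2*(-1/19*(-17))*(-175/9))/(-175/9 + 2*(-1/19*(-17))) - 219862 = (-1 + 30625/81 - 175/3 + 6*(17/19) + 2*(17/19)*(-175/9))/(-175/9 + 2*(17/19)) - 219862 = (-1 + 30625/81 - 175/3 + 102/19 - 5950/171)/(-175/9 + 34/19) - 219862 = (445273/1539)/(-3019/171) - 219862 = -171/3019*445273/1539 - 219862 = -445273/27171 - 219862 = -5974315675/27171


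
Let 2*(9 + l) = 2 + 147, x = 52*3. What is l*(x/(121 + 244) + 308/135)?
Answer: 1748588/9855 ≈ 177.43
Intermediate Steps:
x = 156
l = 131/2 (l = -9 + (2 + 147)/2 = -9 + (1/2)*149 = -9 + 149/2 = 131/2 ≈ 65.500)
l*(x/(121 + 244) + 308/135) = 131*(156/(121 + 244) + 308/135)/2 = 131*(156/365 + 308*(1/135))/2 = 131*(156*(1/365) + 308/135)/2 = 131*(156/365 + 308/135)/2 = (131/2)*(26696/9855) = 1748588/9855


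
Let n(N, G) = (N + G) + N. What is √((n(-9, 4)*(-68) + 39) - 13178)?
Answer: I*√12187 ≈ 110.39*I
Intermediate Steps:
n(N, G) = G + 2*N (n(N, G) = (G + N) + N = G + 2*N)
√((n(-9, 4)*(-68) + 39) - 13178) = √(((4 + 2*(-9))*(-68) + 39) - 13178) = √(((4 - 18)*(-68) + 39) - 13178) = √((-14*(-68) + 39) - 13178) = √((952 + 39) - 13178) = √(991 - 13178) = √(-12187) = I*√12187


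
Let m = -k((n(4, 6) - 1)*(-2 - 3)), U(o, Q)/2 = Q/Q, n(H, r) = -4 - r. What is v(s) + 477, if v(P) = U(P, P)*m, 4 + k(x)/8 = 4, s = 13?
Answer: 477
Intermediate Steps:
U(o, Q) = 2 (U(o, Q) = 2*(Q/Q) = 2*1 = 2)
k(x) = 0 (k(x) = -32 + 8*4 = -32 + 32 = 0)
m = 0 (m = -1*0 = 0)
v(P) = 0 (v(P) = 2*0 = 0)
v(s) + 477 = 0 + 477 = 477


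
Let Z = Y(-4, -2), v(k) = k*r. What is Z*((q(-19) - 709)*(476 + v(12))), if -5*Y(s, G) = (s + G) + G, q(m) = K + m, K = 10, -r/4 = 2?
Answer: -436544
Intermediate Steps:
r = -8 (r = -4*2 = -8)
q(m) = 10 + m
v(k) = -8*k (v(k) = k*(-8) = -8*k)
Y(s, G) = -2*G/5 - s/5 (Y(s, G) = -((s + G) + G)/5 = -((G + s) + G)/5 = -(s + 2*G)/5 = -2*G/5 - s/5)
Z = 8/5 (Z = -2/5*(-2) - 1/5*(-4) = 4/5 + 4/5 = 8/5 ≈ 1.6000)
Z*((q(-19) - 709)*(476 + v(12))) = 8*(((10 - 19) - 709)*(476 - 8*12))/5 = 8*((-9 - 709)*(476 - 96))/5 = 8*(-718*380)/5 = (8/5)*(-272840) = -436544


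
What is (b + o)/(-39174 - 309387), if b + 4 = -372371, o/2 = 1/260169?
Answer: 96880431373/90684766809 ≈ 1.0683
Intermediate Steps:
o = 2/260169 ≈ 7.6873e-6
b = -372375 (b = -4 - 372371 = -372375)
(b + o)/(-39174 - 309387) = (-372375 + 2/260169)/(-39174 - 309387) = -96880431373/260169/(-348561) = -96880431373/260169*(-1/348561) = 96880431373/90684766809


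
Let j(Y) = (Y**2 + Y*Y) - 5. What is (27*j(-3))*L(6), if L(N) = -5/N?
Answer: -585/2 ≈ -292.50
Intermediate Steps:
j(Y) = -5 + 2*Y**2 (j(Y) = (Y**2 + Y**2) - 5 = 2*Y**2 - 5 = -5 + 2*Y**2)
(27*j(-3))*L(6) = (27*(-5 + 2*(-3)**2))*(-5/6) = (27*(-5 + 2*9))*(-5*1/6) = (27*(-5 + 18))*(-5/6) = (27*13)*(-5/6) = 351*(-5/6) = -585/2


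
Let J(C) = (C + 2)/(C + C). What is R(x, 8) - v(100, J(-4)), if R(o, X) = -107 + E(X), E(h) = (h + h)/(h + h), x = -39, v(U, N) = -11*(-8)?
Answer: -194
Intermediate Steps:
J(C) = (2 + C)/(2*C) (J(C) = (2 + C)/((2*C)) = (2 + C)*(1/(2*C)) = (2 + C)/(2*C))
v(U, N) = 88
E(h) = 1 (E(h) = (2*h)/((2*h)) = (2*h)*(1/(2*h)) = 1)
R(o, X) = -106 (R(o, X) = -107 + 1 = -106)
R(x, 8) - v(100, J(-4)) = -106 - 1*88 = -106 - 88 = -194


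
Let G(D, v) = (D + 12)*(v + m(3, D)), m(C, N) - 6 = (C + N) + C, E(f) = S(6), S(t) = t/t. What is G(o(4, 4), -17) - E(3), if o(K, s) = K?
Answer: -17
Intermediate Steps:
S(t) = 1
E(f) = 1
m(C, N) = 6 + N + 2*C (m(C, N) = 6 + ((C + N) + C) = 6 + (N + 2*C) = 6 + N + 2*C)
G(D, v) = (12 + D)*(12 + D + v) (G(D, v) = (D + 12)*(v + (6 + D + 2*3)) = (12 + D)*(v + (6 + D + 6)) = (12 + D)*(v + (12 + D)) = (12 + D)*(12 + D + v))
G(o(4, 4), -17) - E(3) = (144 + 4² + 12*(-17) + 24*4 + 4*(-17)) - 1*1 = (144 + 16 - 204 + 96 - 68) - 1 = -16 - 1 = -17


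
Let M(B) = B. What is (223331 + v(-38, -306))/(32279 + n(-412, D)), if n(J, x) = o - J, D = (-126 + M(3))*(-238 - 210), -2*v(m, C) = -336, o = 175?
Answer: 223499/32866 ≈ 6.8003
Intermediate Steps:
v(m, C) = 168 (v(m, C) = -1/2*(-336) = 168)
D = 55104 (D = (-126 + 3)*(-238 - 210) = -123*(-448) = 55104)
n(J, x) = 175 - J
(223331 + v(-38, -306))/(32279 + n(-412, D)) = (223331 + 168)/(32279 + (175 - 1*(-412))) = 223499/(32279 + (175 + 412)) = 223499/(32279 + 587) = 223499/32866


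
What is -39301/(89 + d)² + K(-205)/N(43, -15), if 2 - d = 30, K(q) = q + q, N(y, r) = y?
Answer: -3215553/160003 ≈ -20.097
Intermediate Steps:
K(q) = 2*q
d = -28 (d = 2 - 1*30 = 2 - 30 = -28)
-39301/(89 + d)² + K(-205)/N(43, -15) = -39301/(89 - 28)² + (2*(-205))/43 = -39301/(61²) - 410*1/43 = -39301/3721 - 410/43 = -3215553/160003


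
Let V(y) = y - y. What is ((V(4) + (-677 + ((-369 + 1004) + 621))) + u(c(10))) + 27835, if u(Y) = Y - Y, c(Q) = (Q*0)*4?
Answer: 28414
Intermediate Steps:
V(y) = 0
c(Q) = 0 (c(Q) = 0*4 = 0)
u(Y) = 0
((V(4) + (-677 + ((-369 + 1004) + 621))) + u(c(10))) + 27835 = ((0 + (-677 + ((-369 + 1004) + 621))) + 0) + 27835 = ((0 + (-677 + (635 + 621))) + 0) + 27835 = ((0 + (-677 + 1256)) + 0) + 27835 = ((0 + 579) + 0) + 27835 = (579 + 0) + 27835 = 579 + 27835 = 28414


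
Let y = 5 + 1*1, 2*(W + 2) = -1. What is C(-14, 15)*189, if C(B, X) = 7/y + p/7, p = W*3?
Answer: 18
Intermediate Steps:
W = -5/2 (W = -2 + (½)*(-1) = -2 - ½ = -5/2 ≈ -2.5000)
p = -15/2 (p = -5/2*3 = -15/2 ≈ -7.5000)
y = 6 (y = 5 + 1 = 6)
C(B, X) = 2/21 (C(B, X) = 7/6 - 15/2/7 = 7*(⅙) - 15/2*⅐ = 7/6 - 15/14 = 2/21)
C(-14, 15)*189 = (2/21)*189 = 18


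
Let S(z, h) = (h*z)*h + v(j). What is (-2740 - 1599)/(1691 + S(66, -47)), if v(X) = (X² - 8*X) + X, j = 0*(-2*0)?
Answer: -4339/147485 ≈ -0.029420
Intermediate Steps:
j = 0 (j = 0*0 = 0)
v(X) = X² - 7*X
S(z, h) = z*h² (S(z, h) = (h*z)*h + 0*(-7 + 0) = z*h² + 0*(-7) = z*h² + 0 = z*h²)
(-2740 - 1599)/(1691 + S(66, -47)) = (-2740 - 1599)/(1691 + 66*(-47)²) = -4339/(1691 + 66*2209) = -4339/(1691 + 145794) = -4339/147485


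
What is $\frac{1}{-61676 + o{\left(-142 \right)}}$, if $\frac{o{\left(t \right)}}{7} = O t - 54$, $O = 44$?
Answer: $- \frac{1}{105790} \approx -9.4527 \cdot 10^{-6}$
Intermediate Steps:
$o{\left(t \right)} = -378 + 308 t$ ($o{\left(t \right)} = 7 \left(44 t - 54\right) = 7 \left(-54 + 44 t\right) = -378 + 308 t$)
$\frac{1}{-61676 + o{\left(-142 \right)}} = \frac{1}{-61676 + \left(-378 + 308 \left(-142\right)\right)} = \frac{1}{-61676 - 44114} = \frac{1}{-105790} = - \frac{1}{105790}$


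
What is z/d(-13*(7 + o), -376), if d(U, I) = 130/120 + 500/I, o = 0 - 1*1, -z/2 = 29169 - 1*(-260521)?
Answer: 326770320/139 ≈ 2.3509e+6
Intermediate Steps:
z = -579380 (z = -2*(29169 - 1*(-260521)) = -2*(29169 + 260521) = -2*289690 = -579380)
o = -1 (o = 0 - 1 = -1)
d(U, I) = 13/12 + 500/I (d(U, I) = 130*(1/120) + 500/I = 13/12 + 500/I)
z/d(-13*(7 + o), -376) = -579380/(13/12 + 500/(-376)) = -579380/(13/12 + 500*(-1/376)) = -579380/(13/12 - 125/94) = -579380/(-139/564) = -579380*(-564/139) = 326770320/139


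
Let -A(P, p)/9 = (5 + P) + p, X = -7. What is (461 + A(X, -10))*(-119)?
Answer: -67711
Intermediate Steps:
A(P, p) = -45 - 9*P - 9*p (A(P, p) = -9*((5 + P) + p) = -9*(5 + P + p) = -45 - 9*P - 9*p)
(461 + A(X, -10))*(-119) = (461 + (-45 - 9*(-7) - 9*(-10)))*(-119) = (461 + (-45 + 63 + 90))*(-119) = (461 + 108)*(-119) = 569*(-119) = -67711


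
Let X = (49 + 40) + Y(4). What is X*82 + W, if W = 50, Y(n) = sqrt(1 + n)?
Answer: 7348 + 82*sqrt(5) ≈ 7531.4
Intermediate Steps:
X = 89 + sqrt(5) (X = (49 + 40) + sqrt(1 + 4) = 89 + sqrt(5) ≈ 91.236)
X*82 + W = (89 + sqrt(5))*82 + 50 = (7298 + 82*sqrt(5)) + 50 = 7348 + 82*sqrt(5)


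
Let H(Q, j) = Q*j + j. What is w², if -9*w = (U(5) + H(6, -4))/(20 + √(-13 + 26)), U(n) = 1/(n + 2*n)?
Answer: 72506693/2729540025 - 1404488*√13/545908005 ≈ 0.017287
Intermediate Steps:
H(Q, j) = j + Q*j
U(n) = 1/(3*n)
w = 419/(135*(20 + √13)) (w = -((⅓)/5 - 4*(1 + 6))/(9*(20 + √(-13 + 26))) = -((⅓)*(⅕) - 4*7)/(9*(20 + √13)) = -(1/15 - 28)/(9*(20 + √13)) = -(-419)/(135*(20 + √13)) = 419/(135*(20 + √13)) ≈ 0.13148)
w² = (1676/10449 - 419*√13/52245)²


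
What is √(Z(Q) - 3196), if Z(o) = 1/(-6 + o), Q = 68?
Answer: I*√12285362/62 ≈ 56.533*I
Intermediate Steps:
√(Z(Q) - 3196) = √(1/(-6 + 68) - 3196) = √(1/62 - 3196) = √(-198151/62) = I*√12285362/62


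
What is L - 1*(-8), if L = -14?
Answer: -6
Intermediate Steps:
L - 1*(-8) = -14 - 1*(-8) = -14 + 8 = -6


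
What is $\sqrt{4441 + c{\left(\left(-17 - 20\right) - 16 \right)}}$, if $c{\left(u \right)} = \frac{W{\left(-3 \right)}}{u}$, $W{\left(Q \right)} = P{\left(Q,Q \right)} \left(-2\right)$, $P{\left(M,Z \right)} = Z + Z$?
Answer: $\frac{\sqrt{12474133}}{53} \approx 66.639$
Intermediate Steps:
$P{\left(M,Z \right)} = 2 Z$
$W{\left(Q \right)} = - 4 Q$ ($W{\left(Q \right)} = 2 Q \left(-2\right) = - 4 Q$)
$c{\left(u \right)} = \frac{12}{u}$ ($c{\left(u \right)} = \frac{\left(-4\right) \left(-3\right)}{u} = \frac{12}{u}$)
$\sqrt{4441 + c{\left(\left(-17 - 20\right) - 16 \right)}} = \sqrt{4441 + \frac{12}{\left(-17 - 20\right) - 16}} = \sqrt{4441 + \frac{12}{-37 - 16}} = \sqrt{4441 + \frac{12}{-53}} = \sqrt{4441 + 12 \left(- \frac{1}{53}\right)} = \sqrt{4441 - \frac{12}{53}} = \sqrt{\frac{235361}{53}} = \frac{\sqrt{12474133}}{53}$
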